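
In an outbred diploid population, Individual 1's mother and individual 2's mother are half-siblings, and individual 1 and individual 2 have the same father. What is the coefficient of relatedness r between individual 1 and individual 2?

Relatedness sums over independent paths through distinct common ancestors.
Individual 1 and individual 2 are related in two ways: half first cousins through their mothers (r = 1/16) and half-sibs through their shared father (r = 1/4).
r = 1/16 + 1/4 = 0.3125.

0.3125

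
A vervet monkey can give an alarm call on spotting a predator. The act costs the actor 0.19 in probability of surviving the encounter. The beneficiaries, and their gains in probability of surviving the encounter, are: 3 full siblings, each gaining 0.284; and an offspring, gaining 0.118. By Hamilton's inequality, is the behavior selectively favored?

Hamilton's rule: the trait is favored when the sum of r·B over every recipient exceeds the actor's cost C.
r to a full sibling = 1/2 (full sibs share both parents — two paths of length 2: r = 2·(1/2)^2 = 1/2).
r to an offspring = 1/2 (one parent–offspring link: r = (1/2)^1 = 1/2).
Summing one r·B term per recipient: 3·0.5·0.284 + 1·0.5·0.118 = 0.485.
0.485 > 0.19: the indirect benefit exceeds the cost.

Yes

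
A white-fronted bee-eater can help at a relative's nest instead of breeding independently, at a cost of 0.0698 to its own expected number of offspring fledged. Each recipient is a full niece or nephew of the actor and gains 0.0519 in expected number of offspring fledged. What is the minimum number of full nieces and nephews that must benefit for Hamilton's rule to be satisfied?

r to a full niece or nephew = 0.25 (full aunt/uncle↔niece/nephew: two paths of length 3 through the shared grandparent pair: r = 2·(1/2)^3 = 1/4).
Hamilton's rule: n·r·B > C  ⇒  n > C/(r·B) = 0.0698/(0.25·0.0519) = 5.38.
The smallest integer exceeding 5.38 is 6.

6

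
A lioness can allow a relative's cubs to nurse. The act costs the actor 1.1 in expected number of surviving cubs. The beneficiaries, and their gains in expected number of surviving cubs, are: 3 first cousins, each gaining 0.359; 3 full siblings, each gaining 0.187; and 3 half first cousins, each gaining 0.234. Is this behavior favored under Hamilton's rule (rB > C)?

No

Hamilton's rule: the trait is favored when the sum of r·B over every recipient exceeds the actor's cost C.
r to a first cousin = 0.125 (first cousins share one grandparent pair — two paths of length 4: r = 2·(1/2)^4 = 1/8).
r to a full sibling = 0.5 (full sibs share both parents — two paths of length 2: r = 2·(1/2)^2 = 1/2).
r to a half first cousin = 0.0625 (half first cousins share one grandparent — one path of length 4: r = (1/2)^4 = 1/16).
Summing one r·B term per recipient: 3·0.125·0.359 + 3·0.5·0.187 + 3·0.0625·0.234 = 0.459.
0.459 < 1.1: the indirect benefit is less than the cost.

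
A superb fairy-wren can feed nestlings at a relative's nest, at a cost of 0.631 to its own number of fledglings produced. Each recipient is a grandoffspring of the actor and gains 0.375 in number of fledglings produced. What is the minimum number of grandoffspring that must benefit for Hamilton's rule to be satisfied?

7

r to a grandoffspring = 1/4 (two parent–offspring links: r = (1/2)^2 = 1/4).
Hamilton's rule: n·r·B > C  ⇒  n > C/(r·B) = 0.631/(0.25·0.375) = 6.731.
The smallest integer exceeding 6.731 is 7.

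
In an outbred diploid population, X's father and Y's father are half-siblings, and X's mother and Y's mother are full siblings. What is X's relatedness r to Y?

Wright's path rule: contributions from independent ancestry routes add.
X and Y are related in two ways: half first cousins through their fathers (r = 1/16) and first cousins through their mothers (r = 1/8).
r = 1/16 + 1/8 = 0.1875.

0.1875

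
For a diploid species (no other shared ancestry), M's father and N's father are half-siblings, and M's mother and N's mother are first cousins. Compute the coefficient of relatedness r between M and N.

0.09375

Independent pedigree routes through distinct common ancestors add.
M and N are related in two ways: half first cousins through their fathers (r = 1/16) and second cousins through their mothers (r = 1/32).
r = 1/16 + 1/32 = 0.09375.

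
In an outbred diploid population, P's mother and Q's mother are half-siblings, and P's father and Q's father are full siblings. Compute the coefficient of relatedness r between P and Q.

0.1875

Wright's path rule: contributions from independent ancestry routes add.
P and Q are related in two ways: half first cousins through their mothers (r = 1/16) and first cousins through their fathers (r = 1/8).
r = 1/16 + 1/8 = 3/16 = 0.1875.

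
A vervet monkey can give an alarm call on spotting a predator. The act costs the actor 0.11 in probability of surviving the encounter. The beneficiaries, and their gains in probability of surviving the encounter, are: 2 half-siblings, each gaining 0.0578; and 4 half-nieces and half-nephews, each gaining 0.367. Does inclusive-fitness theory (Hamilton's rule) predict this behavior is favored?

Hamilton's rule: the trait is favored when the sum of r·B over every recipient exceeds the actor's cost C.
r to a half-sibling = 0.25 (half-sibs share one parent — one path of length 2: r = (1/2)^2 = 1/4).
r to a half-niece or half-nephew = 0.125 (half-aunt/uncle↔niece/nephew: one path of length 3: r = (1/2)^3 = 1/8).
Summing one r·B term per recipient: 2·0.25·0.0578 + 4·0.125·0.367 = 0.2124.
0.2124 > 0.11: the indirect benefit exceeds the cost.

Yes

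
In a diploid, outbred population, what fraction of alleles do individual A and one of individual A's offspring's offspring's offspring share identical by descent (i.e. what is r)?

0.125

Each parent–offspring link contributes a factor of 1/2, and independent paths through distinct common ancestors add.
Three parent–offspring links: r = (1/2)^3 = 1/8.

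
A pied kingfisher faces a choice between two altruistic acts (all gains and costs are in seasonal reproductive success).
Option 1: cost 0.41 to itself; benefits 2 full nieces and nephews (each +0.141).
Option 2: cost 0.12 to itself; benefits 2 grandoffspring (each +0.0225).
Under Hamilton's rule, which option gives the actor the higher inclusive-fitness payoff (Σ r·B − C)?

Option 1: r to a full niece or nephew = 0.25.
Option 1: Σ r·B − C = (2·0.25·0.141) − 0.41 = -0.3395.
Option 2: r to a grandoffspring = 0.25.
Option 2: Σ r·B − C = (2·0.25·0.0225) − 0.12 = -0.10875.
Option 2 has the higher net inclusive-fitness payoff.

Option 2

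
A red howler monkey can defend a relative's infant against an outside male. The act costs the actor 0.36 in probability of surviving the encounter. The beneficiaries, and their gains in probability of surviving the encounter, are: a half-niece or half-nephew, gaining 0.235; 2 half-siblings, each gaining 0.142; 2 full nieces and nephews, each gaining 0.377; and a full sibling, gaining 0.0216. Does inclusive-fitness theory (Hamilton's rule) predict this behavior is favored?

No

Hamilton's rule: the trait is favored when the sum of r·B over every recipient exceeds the actor's cost C.
r to a half-niece or half-nephew = 0.125 (half-aunt/uncle↔niece/nephew: one path of length 3: r = (1/2)^3 = 1/8).
r to a half-sibling = 0.25 (half-sibs share one parent — one path of length 2: r = (1/2)^2 = 1/4).
r to a full niece or nephew = 0.25 (full aunt/uncle↔niece/nephew: two paths of length 3 through the shared grandparent pair: r = 2·(1/2)^3 = 1/4).
r to a full sibling = 1/2 (full sibs share both parents — two paths of length 2: r = 2·(1/2)^2 = 1/2).
Summing one r·B term per recipient: 1·0.125·0.235 + 2·0.25·0.142 + 2·0.25·0.377 + 1·0.5·0.0216 = 0.299675.
0.299675 < 0.36: the indirect benefit is less than the cost.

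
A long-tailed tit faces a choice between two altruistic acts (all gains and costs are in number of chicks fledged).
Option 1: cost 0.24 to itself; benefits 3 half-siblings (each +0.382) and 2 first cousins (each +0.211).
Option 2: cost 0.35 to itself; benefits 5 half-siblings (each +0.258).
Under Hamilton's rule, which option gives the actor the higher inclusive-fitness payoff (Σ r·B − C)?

Option 1

Option 1: r to a half-sibling = 0.25.
Option 1: r to a first cousin = 0.125.
Option 1: Σ r·B − C = (3·0.25·0.382 + 2·0.125·0.211) − 0.24 = 0.09925.
Option 2: r to a half-sibling = 0.25.
Option 2: Σ r·B − C = (5·0.25·0.258) − 0.35 = -0.0275.
Option 1 has the higher net inclusive-fitness payoff.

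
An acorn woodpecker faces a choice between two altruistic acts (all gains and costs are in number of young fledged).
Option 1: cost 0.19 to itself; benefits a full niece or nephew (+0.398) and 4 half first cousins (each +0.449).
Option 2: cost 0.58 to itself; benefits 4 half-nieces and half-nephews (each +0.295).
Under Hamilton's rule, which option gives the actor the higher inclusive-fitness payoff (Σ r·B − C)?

Option 1

Option 1: r to a full niece or nephew = 0.25.
Option 1: r to a half first cousin = 0.0625.
Option 1: Σ r·B − C = (1·0.25·0.398 + 4·0.0625·0.449) − 0.19 = 0.02175.
Option 2: r to a half-niece or half-nephew = 0.125.
Option 2: Σ r·B − C = (4·0.125·0.295) − 0.58 = -0.4325.
Option 1 has the higher net inclusive-fitness payoff.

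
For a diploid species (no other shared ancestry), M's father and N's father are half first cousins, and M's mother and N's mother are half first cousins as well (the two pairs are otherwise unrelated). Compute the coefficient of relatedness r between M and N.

Independent pedigree routes through distinct common ancestors add.
M and N are related in two ways: half second cousins through their fathers (r = 1/64) and half second cousins through their mothers (r = 1/64).
r = 1/64 + 1/64 = 1/32 = 0.03125.

0.03125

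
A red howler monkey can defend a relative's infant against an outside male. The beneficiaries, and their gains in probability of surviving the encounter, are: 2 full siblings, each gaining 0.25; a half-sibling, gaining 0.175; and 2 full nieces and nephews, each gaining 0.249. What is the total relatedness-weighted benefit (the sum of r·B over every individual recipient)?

0.41825

r to a full sibling = 0.5 (full sibs share both parents — two paths of length 2: r = 2·(1/2)^2 = 1/2).
r to a half-sibling = 0.25 (half-sibs share one parent — one path of length 2: r = (1/2)^2 = 1/4).
r to a full niece or nephew = 0.25 (full aunt/uncle↔niece/nephew: two paths of length 3 through the shared grandparent pair: r = 2·(1/2)^3 = 1/4).
Summing one r·B term per recipient: 2·0.5·0.25 + 1·0.25·0.175 + 2·0.25·0.249 = 0.41825.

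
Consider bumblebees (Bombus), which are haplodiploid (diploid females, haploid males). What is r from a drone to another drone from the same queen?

Haploid brothers each carry a random half of the queen's diploid genome, so on average they share half: r = 1/2.

0.5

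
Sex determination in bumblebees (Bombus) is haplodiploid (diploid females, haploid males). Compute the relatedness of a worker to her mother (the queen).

One meiotic link between diploid queen and diploid daughter: r = 1/2.

0.5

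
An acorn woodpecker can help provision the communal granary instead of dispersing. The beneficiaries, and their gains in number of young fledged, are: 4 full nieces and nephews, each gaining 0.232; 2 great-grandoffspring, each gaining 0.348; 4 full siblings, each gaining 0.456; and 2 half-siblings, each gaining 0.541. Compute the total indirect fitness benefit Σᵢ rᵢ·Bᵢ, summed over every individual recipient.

1.5015

r to a full niece or nephew = 0.25 (full aunt/uncle↔niece/nephew: two paths of length 3 through the shared grandparent pair: r = 2·(1/2)^3 = 1/4).
r to a great-grandoffspring = 0.125 (three parent–offspring links: r = (1/2)^3 = 1/8).
r to a full sibling = 0.5 (full sibs share both parents — two paths of length 2: r = 2·(1/2)^2 = 1/2).
r to a half-sibling = 0.25 (half-sibs share one parent — one path of length 2: r = (1/2)^2 = 1/4).
Summing one r·B term per recipient: 4·0.25·0.232 + 2·0.125·0.348 + 4·0.5·0.456 + 2·0.25·0.541 = 1.5015.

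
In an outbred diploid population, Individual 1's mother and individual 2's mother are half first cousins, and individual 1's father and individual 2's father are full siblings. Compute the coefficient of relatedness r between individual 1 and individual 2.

Wright's path rule: contributions from independent ancestry routes add.
Individual 1 and individual 2 are related in two ways: half second cousins through their mothers (r = 1/64) and first cousins through their fathers (r = 1/8).
r = 1/64 + 1/8 = 0.140625.

0.140625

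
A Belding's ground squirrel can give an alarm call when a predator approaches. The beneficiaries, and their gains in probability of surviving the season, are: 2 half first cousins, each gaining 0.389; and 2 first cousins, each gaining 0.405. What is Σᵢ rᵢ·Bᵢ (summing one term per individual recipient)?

0.149875

r to a half first cousin = 1/16 (half first cousins share one grandparent — one path of length 4: r = (1/2)^4 = 1/16).
r to a first cousin = 0.125 (first cousins share one grandparent pair — two paths of length 4: r = 2·(1/2)^4 = 1/8).
Summing one r·B term per recipient: 2·0.0625·0.389 + 2·0.125·0.405 = 0.149875.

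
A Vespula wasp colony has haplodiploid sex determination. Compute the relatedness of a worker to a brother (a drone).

Her haploid brother carries none of their father's genes and a random half of their mother's genome; that half matches the maternal half of her own genome with probability 1/2: r = 1/2 · 1/2 = 1/4.

0.25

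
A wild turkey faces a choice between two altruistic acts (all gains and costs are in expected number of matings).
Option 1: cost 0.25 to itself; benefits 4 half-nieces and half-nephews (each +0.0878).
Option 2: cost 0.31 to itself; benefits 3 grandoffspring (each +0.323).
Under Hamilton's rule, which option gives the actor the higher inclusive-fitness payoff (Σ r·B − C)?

Option 2

Option 1: r to a half-niece or half-nephew = 0.125.
Option 1: Σ r·B − C = (4·0.125·0.0878) − 0.25 = -0.2061.
Option 2: r to a grandoffspring = 0.25.
Option 2: Σ r·B − C = (3·0.25·0.323) − 0.31 = -0.06775.
Option 2 has the higher net inclusive-fitness payoff.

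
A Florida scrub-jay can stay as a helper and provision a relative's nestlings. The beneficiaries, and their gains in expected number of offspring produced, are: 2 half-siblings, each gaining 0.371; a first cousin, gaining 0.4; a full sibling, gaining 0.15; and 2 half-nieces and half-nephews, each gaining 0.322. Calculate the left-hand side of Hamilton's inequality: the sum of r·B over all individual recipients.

0.391

r to a half-sibling = 0.25 (half-sibs share one parent — one path of length 2: r = (1/2)^2 = 1/4).
r to a first cousin = 0.125 (first cousins share one grandparent pair — two paths of length 4: r = 2·(1/2)^4 = 1/8).
r to a full sibling = 1/2 (full sibs share both parents — two paths of length 2: r = 2·(1/2)^2 = 1/2).
r to a half-niece or half-nephew = 1/8 (half-aunt/uncle↔niece/nephew: one path of length 3: r = (1/2)^3 = 1/8).
Summing one r·B term per recipient: 2·0.25·0.371 + 1·0.125·0.4 + 1·0.5·0.15 + 2·0.125·0.322 = 0.391.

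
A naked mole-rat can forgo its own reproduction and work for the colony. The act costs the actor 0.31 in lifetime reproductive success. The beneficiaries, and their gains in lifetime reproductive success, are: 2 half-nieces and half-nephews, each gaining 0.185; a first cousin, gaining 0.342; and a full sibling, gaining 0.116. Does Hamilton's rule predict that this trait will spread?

Hamilton's rule: the trait is favored when the sum of r·B over every recipient exceeds the actor's cost C.
r to a half-niece or half-nephew = 0.125 (half-aunt/uncle↔niece/nephew: one path of length 3: r = (1/2)^3 = 1/8).
r to a first cousin = 1/8 (first cousins share one grandparent pair — two paths of length 4: r = 2·(1/2)^4 = 1/8).
r to a full sibling = 0.5 (full sibs share both parents — two paths of length 2: r = 2·(1/2)^2 = 1/2).
Summing one r·B term per recipient: 2·0.125·0.185 + 1·0.125·0.342 + 1·0.5·0.116 = 0.147.
0.147 < 0.31: the indirect benefit is less than the cost.

No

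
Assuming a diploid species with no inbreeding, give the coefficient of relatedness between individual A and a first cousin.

0.125

First cousins share one grandparent pair — two paths of length 4: r = 2·(1/2)^4 = 1/8.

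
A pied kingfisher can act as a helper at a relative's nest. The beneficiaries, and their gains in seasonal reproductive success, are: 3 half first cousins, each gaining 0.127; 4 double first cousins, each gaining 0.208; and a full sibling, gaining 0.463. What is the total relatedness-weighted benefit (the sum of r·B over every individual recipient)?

r to a half first cousin = 0.0625 (half first cousins share one grandparent — one path of length 4: r = (1/2)^4 = 1/16).
r to a double first cousin = 0.25 (double first cousins share both grandparent pairs — four paths of length 4: r = 4·(1/2)^4 = 1/4).
r to a full sibling = 0.5 (full sibs share both parents — two paths of length 2: r = 2·(1/2)^2 = 1/2).
Summing one r·B term per recipient: 3·0.0625·0.127 + 4·0.25·0.208 + 1·0.5·0.463 = 0.4633125.

0.4633125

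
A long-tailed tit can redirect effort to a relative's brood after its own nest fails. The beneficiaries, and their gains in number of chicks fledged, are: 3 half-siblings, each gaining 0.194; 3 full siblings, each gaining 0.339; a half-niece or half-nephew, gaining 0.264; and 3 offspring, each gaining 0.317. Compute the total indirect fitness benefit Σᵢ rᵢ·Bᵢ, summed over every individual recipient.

r to a half-sibling = 1/4 (half-sibs share one parent — one path of length 2: r = (1/2)^2 = 1/4).
r to a full sibling = 0.5 (full sibs share both parents — two paths of length 2: r = 2·(1/2)^2 = 1/2).
r to a half-niece or half-nephew = 0.125 (half-aunt/uncle↔niece/nephew: one path of length 3: r = (1/2)^3 = 1/8).
r to an offspring = 1/2 (one parent–offspring link: r = (1/2)^1 = 1/2).
Summing one r·B term per recipient: 3·0.25·0.194 + 3·0.5·0.339 + 1·0.125·0.264 + 3·0.5·0.317 = 1.1625.

1.1625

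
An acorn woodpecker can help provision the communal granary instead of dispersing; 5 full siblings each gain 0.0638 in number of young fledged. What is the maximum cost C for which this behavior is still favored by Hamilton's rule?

0.1595

r to a full sibling = 0.5 (full sibs share both parents — two paths of length 2: r = 2·(1/2)^2 = 1/2).
Hamilton's rule: n·r·B > C, so the trait is favored while C < n·r·B = 5·0.5·0.0638 = 0.1595.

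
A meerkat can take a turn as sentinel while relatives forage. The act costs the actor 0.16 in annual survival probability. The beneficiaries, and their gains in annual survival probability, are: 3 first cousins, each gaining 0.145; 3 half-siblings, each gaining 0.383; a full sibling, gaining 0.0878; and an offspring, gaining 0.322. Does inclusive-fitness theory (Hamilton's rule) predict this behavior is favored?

Yes

Hamilton's rule: the trait is favored when the sum of r·B over every recipient exceeds the actor's cost C.
r to a first cousin = 1/8 (first cousins share one grandparent pair — two paths of length 4: r = 2·(1/2)^4 = 1/8).
r to a half-sibling = 0.25 (half-sibs share one parent — one path of length 2: r = (1/2)^2 = 1/4).
r to a full sibling = 0.5 (full sibs share both parents — two paths of length 2: r = 2·(1/2)^2 = 1/2).
r to an offspring = 0.5 (one parent–offspring link: r = (1/2)^1 = 1/2).
Summing one r·B term per recipient: 3·0.125·0.145 + 3·0.25·0.383 + 1·0.5·0.0878 + 1·0.5·0.322 = 0.546525.
0.546525 > 0.16: the indirect benefit exceeds the cost.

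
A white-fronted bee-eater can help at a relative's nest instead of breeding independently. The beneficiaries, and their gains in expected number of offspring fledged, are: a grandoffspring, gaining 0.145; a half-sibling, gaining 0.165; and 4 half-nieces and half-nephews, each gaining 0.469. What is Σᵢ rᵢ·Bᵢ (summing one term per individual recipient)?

0.312

r to a grandoffspring = 1/4 (two parent–offspring links: r = (1/2)^2 = 1/4).
r to a half-sibling = 0.25 (half-sibs share one parent — one path of length 2: r = (1/2)^2 = 1/4).
r to a half-niece or half-nephew = 1/8 (half-aunt/uncle↔niece/nephew: one path of length 3: r = (1/2)^3 = 1/8).
Summing one r·B term per recipient: 1·0.25·0.145 + 1·0.25·0.165 + 4·0.125·0.469 = 0.312.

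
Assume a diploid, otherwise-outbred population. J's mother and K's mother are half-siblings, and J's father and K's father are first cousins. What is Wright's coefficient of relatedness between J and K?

Wright's path rule: contributions from independent ancestry routes add.
J and K are related in two ways: half first cousins through their mothers (r = 1/16) and second cousins through their fathers (r = 1/32).
r = 1/16 + 1/32 = 0.09375.

0.09375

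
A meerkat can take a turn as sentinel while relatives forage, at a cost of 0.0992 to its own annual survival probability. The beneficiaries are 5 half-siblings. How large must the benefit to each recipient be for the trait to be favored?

r to a half-sibling = 0.25 (half-sibs share one parent — one path of length 2: r = (1/2)^2 = 1/4).
Hamilton's rule with n recipients of equal r: n·r·B > C, so B > C/(n·r) = 0.0992/(5·0.25) = 0.0794.

0.0794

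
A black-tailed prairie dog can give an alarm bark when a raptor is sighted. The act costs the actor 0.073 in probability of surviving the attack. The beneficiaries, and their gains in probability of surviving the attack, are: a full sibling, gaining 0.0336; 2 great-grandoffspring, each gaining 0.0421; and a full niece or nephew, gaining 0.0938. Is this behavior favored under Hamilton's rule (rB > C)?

No

Hamilton's rule: the trait is favored when the sum of r·B over every recipient exceeds the actor's cost C.
r to a full sibling = 1/2 (full sibs share both parents — two paths of length 2: r = 2·(1/2)^2 = 1/2).
r to a great-grandoffspring = 1/8 (three parent–offspring links: r = (1/2)^3 = 1/8).
r to a full niece or nephew = 0.25 (full aunt/uncle↔niece/nephew: two paths of length 3 through the shared grandparent pair: r = 2·(1/2)^3 = 1/4).
Summing one r·B term per recipient: 1·0.5·0.0336 + 2·0.125·0.0421 + 1·0.25·0.0938 = 0.050775.
0.050775 < 0.073: the indirect benefit is less than the cost.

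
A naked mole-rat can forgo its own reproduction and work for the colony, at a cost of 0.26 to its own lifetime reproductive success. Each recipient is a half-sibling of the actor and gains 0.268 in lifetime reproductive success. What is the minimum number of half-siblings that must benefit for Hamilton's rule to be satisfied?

4

r to a half-sibling = 0.25 (half-sibs share one parent — one path of length 2: r = (1/2)^2 = 1/4).
Hamilton's rule: n·r·B > C  ⇒  n > C/(r·B) = 0.26/(0.25·0.268) = 3.881.
The smallest integer exceeding 3.881 is 4.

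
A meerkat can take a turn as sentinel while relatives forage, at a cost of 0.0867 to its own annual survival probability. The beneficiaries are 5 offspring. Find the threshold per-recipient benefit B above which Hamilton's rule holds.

r to an offspring = 0.5 (one parent–offspring link: r = (1/2)^1 = 1/2).
Hamilton's rule with n recipients of equal r: n·r·B > C, so B > C/(n·r) = 0.0867/(5·0.5) = 0.0347.

0.0347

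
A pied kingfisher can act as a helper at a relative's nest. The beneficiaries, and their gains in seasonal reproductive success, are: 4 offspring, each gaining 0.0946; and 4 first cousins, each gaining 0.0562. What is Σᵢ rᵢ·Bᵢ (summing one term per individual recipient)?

0.2173

r to an offspring = 0.5 (one parent–offspring link: r = (1/2)^1 = 1/2).
r to a first cousin = 1/8 (first cousins share one grandparent pair — two paths of length 4: r = 2·(1/2)^4 = 1/8).
Summing one r·B term per recipient: 4·0.5·0.0946 + 4·0.125·0.0562 = 0.2173.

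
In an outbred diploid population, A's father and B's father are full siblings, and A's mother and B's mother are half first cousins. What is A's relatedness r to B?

Wright's path rule: contributions from independent ancestry routes add.
A and B are related in two ways: first cousins through their fathers (r = 1/8) and half second cousins through their mothers (r = 1/64).
r = 1/8 + 1/64 = 9/64 = 0.140625.

0.140625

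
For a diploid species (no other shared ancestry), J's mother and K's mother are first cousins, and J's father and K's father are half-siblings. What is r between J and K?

0.09375

With two independent routes of shared ancestry, r is the sum of the two contributions.
J and K are related in two ways: second cousins through their mothers (r = 1/32) and half first cousins through their fathers (r = 1/16).
r = 1/32 + 1/16 = 0.09375.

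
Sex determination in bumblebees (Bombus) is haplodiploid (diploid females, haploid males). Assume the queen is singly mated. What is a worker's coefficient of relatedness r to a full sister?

0.75

Haplodiploid full sisters inherit their father's entire haploid genome identically (contributing 1/2) and on average half of their mother's contribution (1/2 · 1/2 = 1/4); r = 1/2 + 1/4 = 3/4.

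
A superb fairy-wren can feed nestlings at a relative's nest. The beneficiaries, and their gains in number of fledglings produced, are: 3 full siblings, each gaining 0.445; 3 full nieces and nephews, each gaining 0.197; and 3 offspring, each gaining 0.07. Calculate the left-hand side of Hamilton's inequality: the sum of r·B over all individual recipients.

0.92025

r to a full sibling = 1/2 (full sibs share both parents — two paths of length 2: r = 2·(1/2)^2 = 1/2).
r to a full niece or nephew = 0.25 (full aunt/uncle↔niece/nephew: two paths of length 3 through the shared grandparent pair: r = 2·(1/2)^3 = 1/4).
r to an offspring = 0.5 (one parent–offspring link: r = (1/2)^1 = 1/2).
Summing one r·B term per recipient: 3·0.5·0.445 + 3·0.25·0.197 + 3·0.5·0.07 = 0.92025.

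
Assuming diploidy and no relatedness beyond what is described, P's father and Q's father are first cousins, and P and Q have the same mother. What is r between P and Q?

0.28125

Independent pedigree routes through distinct common ancestors add.
P and Q are related in two ways: second cousins through their fathers (r = 1/32) and half-sibs through their shared mother (r = 1/4).
r = 1/32 + 1/4 = 0.28125.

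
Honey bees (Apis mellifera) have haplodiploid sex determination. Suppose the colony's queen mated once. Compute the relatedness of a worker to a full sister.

0.75

Haplodiploid full sisters inherit their father's entire haploid genome identically (contributing 1/2) and on average half of their mother's contribution (1/2 · 1/2 = 1/4); r = 1/2 + 1/4 = 3/4.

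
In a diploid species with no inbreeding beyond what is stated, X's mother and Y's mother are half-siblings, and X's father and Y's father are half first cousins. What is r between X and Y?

0.078125

Relatedness sums over independent paths through distinct common ancestors.
X and Y are related in two ways: half first cousins through their mothers (r = 1/16) and half second cousins through their fathers (r = 1/64).
r = 1/16 + 1/64 = 5/64 = 0.078125.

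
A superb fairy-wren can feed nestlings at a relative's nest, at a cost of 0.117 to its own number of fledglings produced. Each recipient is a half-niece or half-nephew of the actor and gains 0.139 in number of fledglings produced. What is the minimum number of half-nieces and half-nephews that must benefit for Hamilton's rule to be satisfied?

r to a half-niece or half-nephew = 0.125 (half-aunt/uncle↔niece/nephew: one path of length 3: r = (1/2)^3 = 1/8).
Hamilton's rule: n·r·B > C  ⇒  n > C/(r·B) = 0.117/(0.125·0.139) = 6.734.
The smallest integer exceeding 6.734 is 7.

7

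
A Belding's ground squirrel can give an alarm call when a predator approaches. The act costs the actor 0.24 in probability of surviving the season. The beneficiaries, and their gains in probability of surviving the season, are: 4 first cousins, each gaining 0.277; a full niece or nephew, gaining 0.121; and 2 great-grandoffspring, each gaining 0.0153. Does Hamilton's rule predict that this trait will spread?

No

Hamilton's rule: the trait is favored when the sum of r·B over every recipient exceeds the actor's cost C.
r to a first cousin = 0.125 (first cousins share one grandparent pair — two paths of length 4: r = 2·(1/2)^4 = 1/8).
r to a full niece or nephew = 0.25 (full aunt/uncle↔niece/nephew: two paths of length 3 through the shared grandparent pair: r = 2·(1/2)^3 = 1/4).
r to a great-grandoffspring = 0.125 (three parent–offspring links: r = (1/2)^3 = 1/8).
Summing one r·B term per recipient: 4·0.125·0.277 + 1·0.25·0.121 + 2·0.125·0.0153 = 0.172575.
0.172575 < 0.24: the indirect benefit is less than the cost.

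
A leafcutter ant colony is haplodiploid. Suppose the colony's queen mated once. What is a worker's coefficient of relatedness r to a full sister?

Haplodiploid full sisters inherit their father's entire haploid genome identically (contributing 1/2) and on average half of their mother's contribution (1/2 · 1/2 = 1/4); r = 1/2 + 1/4 = 3/4.

0.75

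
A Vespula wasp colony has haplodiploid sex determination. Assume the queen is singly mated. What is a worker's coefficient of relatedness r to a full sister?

0.75

Haplodiploid full sisters inherit their father's entire haploid genome identically (contributing 1/2) and on average half of their mother's contribution (1/2 · 1/2 = 1/4); r = 1/2 + 1/4 = 3/4.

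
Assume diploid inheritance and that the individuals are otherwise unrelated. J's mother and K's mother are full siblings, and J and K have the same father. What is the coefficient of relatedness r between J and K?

0.375

Relatedness sums over independent paths through distinct common ancestors.
J and K are related in two ways: first cousins through their mothers (r = 1/8) and half-sibs through their shared father (r = 1/4).
r = 1/8 + 1/4 = 0.375.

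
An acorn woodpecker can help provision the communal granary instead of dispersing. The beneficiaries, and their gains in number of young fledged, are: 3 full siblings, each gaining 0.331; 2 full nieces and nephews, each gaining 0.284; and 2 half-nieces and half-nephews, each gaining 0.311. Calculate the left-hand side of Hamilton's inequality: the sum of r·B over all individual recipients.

0.71625

r to a full sibling = 1/2 (full sibs share both parents — two paths of length 2: r = 2·(1/2)^2 = 1/2).
r to a full niece or nephew = 0.25 (full aunt/uncle↔niece/nephew: two paths of length 3 through the shared grandparent pair: r = 2·(1/2)^3 = 1/4).
r to a half-niece or half-nephew = 0.125 (half-aunt/uncle↔niece/nephew: one path of length 3: r = (1/2)^3 = 1/8).
Summing one r·B term per recipient: 3·0.5·0.331 + 2·0.25·0.284 + 2·0.125·0.311 = 0.71625.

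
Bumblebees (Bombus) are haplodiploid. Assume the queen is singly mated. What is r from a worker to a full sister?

Haplodiploid full sisters inherit their father's entire haploid genome identically (contributing 1/2) and on average half of their mother's contribution (1/2 · 1/2 = 1/4); r = 1/2 + 1/4 = 3/4.

0.75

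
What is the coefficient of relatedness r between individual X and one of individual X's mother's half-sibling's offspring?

Each parent–offspring link contributes a factor of 1/2, and independent paths through distinct common ancestors add.
Half first cousins share one grandparent — one path of length 4: r = (1/2)^4 = 1/16.

0.0625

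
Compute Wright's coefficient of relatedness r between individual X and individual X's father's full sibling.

Each parent–offspring link contributes a factor of 1/2, and independent paths through distinct common ancestors add.
Full aunt/uncle↔niece/nephew: two paths of length 3 through the shared grandparent pair: r = 2·(1/2)^3 = 1/4.

0.25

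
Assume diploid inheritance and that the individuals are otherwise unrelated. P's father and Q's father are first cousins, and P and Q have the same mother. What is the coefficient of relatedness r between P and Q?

Wright's path rule: contributions from independent ancestry routes add.
P and Q are related in two ways: second cousins through their fathers (r = 1/32) and half-sibs through their shared mother (r = 1/4).
r = 1/32 + 1/4 = 9/32 = 0.28125.

0.28125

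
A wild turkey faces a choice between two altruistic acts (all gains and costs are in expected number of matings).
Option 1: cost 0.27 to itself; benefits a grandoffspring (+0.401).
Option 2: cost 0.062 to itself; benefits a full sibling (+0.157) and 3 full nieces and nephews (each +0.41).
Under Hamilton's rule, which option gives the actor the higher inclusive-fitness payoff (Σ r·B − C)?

Option 2

Option 1: r to a grandoffspring = 0.25.
Option 1: Σ r·B − C = (1·0.25·0.401) − 0.27 = -0.16975.
Option 2: r to a full sibling = 0.5.
Option 2: r to a full niece or nephew = 0.25.
Option 2: Σ r·B − C = (1·0.5·0.157 + 3·0.25·0.41) − 0.062 = 0.324.
Option 2 has the higher net inclusive-fitness payoff.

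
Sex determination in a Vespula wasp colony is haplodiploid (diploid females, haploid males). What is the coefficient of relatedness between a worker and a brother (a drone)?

0.25

Her haploid brother carries none of their father's genes and a random half of their mother's genome; that half matches the maternal half of her own genome with probability 1/2: r = 1/2 · 1/2 = 1/4.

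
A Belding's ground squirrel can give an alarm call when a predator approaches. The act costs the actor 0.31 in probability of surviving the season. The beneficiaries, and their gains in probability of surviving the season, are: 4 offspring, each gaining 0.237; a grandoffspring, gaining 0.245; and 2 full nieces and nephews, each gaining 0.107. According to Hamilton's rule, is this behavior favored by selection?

Yes

Hamilton's rule: the trait is favored when the sum of r·B over every recipient exceeds the actor's cost C.
r to an offspring = 0.5 (one parent–offspring link: r = (1/2)^1 = 1/2).
r to a grandoffspring = 1/4 (two parent–offspring links: r = (1/2)^2 = 1/4).
r to a full niece or nephew = 0.25 (full aunt/uncle↔niece/nephew: two paths of length 3 through the shared grandparent pair: r = 2·(1/2)^3 = 1/4).
Summing one r·B term per recipient: 4·0.5·0.237 + 1·0.25·0.245 + 2·0.25·0.107 = 0.58875.
0.58875 > 0.31: the indirect benefit exceeds the cost.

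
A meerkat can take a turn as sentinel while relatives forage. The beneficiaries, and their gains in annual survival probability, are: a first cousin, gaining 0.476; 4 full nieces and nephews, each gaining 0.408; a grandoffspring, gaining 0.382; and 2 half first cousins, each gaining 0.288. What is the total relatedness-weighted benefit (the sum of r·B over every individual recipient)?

0.599

r to a first cousin = 1/8 (first cousins share one grandparent pair — two paths of length 4: r = 2·(1/2)^4 = 1/8).
r to a full niece or nephew = 1/4 (full aunt/uncle↔niece/nephew: two paths of length 3 through the shared grandparent pair: r = 2·(1/2)^3 = 1/4).
r to a grandoffspring = 1/4 (two parent–offspring links: r = (1/2)^2 = 1/4).
r to a half first cousin = 0.0625 (half first cousins share one grandparent — one path of length 4: r = (1/2)^4 = 1/16).
Summing one r·B term per recipient: 1·0.125·0.476 + 4·0.25·0.408 + 1·0.25·0.382 + 2·0.0625·0.288 = 0.599.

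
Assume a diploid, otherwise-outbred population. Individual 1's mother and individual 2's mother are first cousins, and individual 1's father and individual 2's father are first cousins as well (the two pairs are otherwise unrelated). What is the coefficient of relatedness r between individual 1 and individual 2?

0.0625

With two independent routes of shared ancestry, r is the sum of the two contributions.
Individual 1 and individual 2 are related in two ways: second cousins through their mothers (r = 1/32) and second cousins through their fathers (r = 1/32).
r = 1/32 + 1/32 = 0.0625.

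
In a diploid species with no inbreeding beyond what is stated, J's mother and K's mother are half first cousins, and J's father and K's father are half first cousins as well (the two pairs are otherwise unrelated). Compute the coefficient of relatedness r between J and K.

0.03125

With two independent routes of shared ancestry, r is the sum of the two contributions.
J and K are related in two ways: half second cousins through their mothers (r = 1/64) and half second cousins through their fathers (r = 1/64).
r = 1/64 + 1/64 = 1/32 = 0.03125.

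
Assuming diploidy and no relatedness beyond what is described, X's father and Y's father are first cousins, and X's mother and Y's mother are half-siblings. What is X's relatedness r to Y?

Independent pedigree routes through distinct common ancestors add.
X and Y are related in two ways: second cousins through their fathers (r = 1/32) and half first cousins through their mothers (r = 1/16).
r = 1/32 + 1/16 = 3/32 = 0.09375.

0.09375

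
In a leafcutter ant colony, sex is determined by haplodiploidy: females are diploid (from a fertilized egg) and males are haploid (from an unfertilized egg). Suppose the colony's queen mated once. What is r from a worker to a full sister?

Haplodiploid full sisters inherit their father's entire haploid genome identically (contributing 1/2) and on average half of their mother's contribution (1/2 · 1/2 = 1/4); r = 1/2 + 1/4 = 3/4.

0.75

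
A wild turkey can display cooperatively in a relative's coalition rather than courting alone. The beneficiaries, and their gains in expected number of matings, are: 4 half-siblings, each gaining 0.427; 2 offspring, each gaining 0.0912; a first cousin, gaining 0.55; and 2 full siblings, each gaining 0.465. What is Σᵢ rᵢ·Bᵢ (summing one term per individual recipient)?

r to a half-sibling = 0.25 (half-sibs share one parent — one path of length 2: r = (1/2)^2 = 1/4).
r to an offspring = 1/2 (one parent–offspring link: r = (1/2)^1 = 1/2).
r to a first cousin = 0.125 (first cousins share one grandparent pair — two paths of length 4: r = 2·(1/2)^4 = 1/8).
r to a full sibling = 1/2 (full sibs share both parents — two paths of length 2: r = 2·(1/2)^2 = 1/2).
Summing one r·B term per recipient: 4·0.25·0.427 + 2·0.5·0.0912 + 1·0.125·0.55 + 2·0.5·0.465 = 1.05195.

1.05195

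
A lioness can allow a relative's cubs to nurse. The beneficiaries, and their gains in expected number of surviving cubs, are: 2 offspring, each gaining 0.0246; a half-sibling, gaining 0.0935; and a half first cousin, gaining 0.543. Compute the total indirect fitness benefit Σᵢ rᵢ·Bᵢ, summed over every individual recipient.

r to an offspring = 1/2 (one parent–offspring link: r = (1/2)^1 = 1/2).
r to a half-sibling = 1/4 (half-sibs share one parent — one path of length 2: r = (1/2)^2 = 1/4).
r to a half first cousin = 1/16 (half first cousins share one grandparent — one path of length 4: r = (1/2)^4 = 1/16).
Summing one r·B term per recipient: 2·0.5·0.0246 + 1·0.25·0.0935 + 1·0.0625·0.543 = 0.0819125.

0.0819125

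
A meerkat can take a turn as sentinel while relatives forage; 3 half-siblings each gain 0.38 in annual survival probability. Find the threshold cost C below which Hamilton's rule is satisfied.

r to a half-sibling = 1/4 (half-sibs share one parent — one path of length 2: r = (1/2)^2 = 1/4).
Hamilton's rule: n·r·B > C, so the trait is favored while C < n·r·B = 3·0.25·0.38 = 0.285.

0.285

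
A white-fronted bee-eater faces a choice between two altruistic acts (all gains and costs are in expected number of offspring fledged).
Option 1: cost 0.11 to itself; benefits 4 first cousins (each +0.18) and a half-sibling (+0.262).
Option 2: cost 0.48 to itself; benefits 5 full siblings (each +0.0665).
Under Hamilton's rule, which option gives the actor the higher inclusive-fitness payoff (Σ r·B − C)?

Option 1

Option 1: r to a first cousin = 0.125.
Option 1: r to a half-sibling = 0.25.
Option 1: Σ r·B − C = (4·0.125·0.18 + 1·0.25·0.262) − 0.11 = 0.0455.
Option 2: r to a full sibling = 0.5.
Option 2: Σ r·B − C = (5·0.5·0.0665) − 0.48 = -0.31375.
Option 1 has the higher net inclusive-fitness payoff.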